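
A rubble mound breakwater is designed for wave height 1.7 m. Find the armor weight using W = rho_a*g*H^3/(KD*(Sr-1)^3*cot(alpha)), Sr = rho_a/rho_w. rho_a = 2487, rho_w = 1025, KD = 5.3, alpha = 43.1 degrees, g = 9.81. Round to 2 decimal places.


Sr = rho_a / rho_w = 2487 / 1025 = 2.426341
(Sr - 1) = 1.426341
(Sr - 1)^3 = 2.901820
cot(43.1) = 1 / tan(43.1) = 1 / 0.935783 = 1.068623
Numerator = 2487 * 9.81 * 1.7^3 = 119864.7701
Denominator = 5.3 * 2.901820 * 1.068623 = 16.435050
W = 119864.7701 / 16.435050
W = 7293.24 N

7293.24


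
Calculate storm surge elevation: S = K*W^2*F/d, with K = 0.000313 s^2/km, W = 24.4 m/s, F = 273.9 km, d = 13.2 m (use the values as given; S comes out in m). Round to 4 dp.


S = K * W^2 * F / d
W^2 = 24.4^2 = 595.36
S = 0.000313 * 595.36 * 273.9 / 13.2
Numerator = 0.000313 * 595.36 * 273.9 = 51.040630
S = 51.040630 / 13.2 = 3.8667 m

3.8667


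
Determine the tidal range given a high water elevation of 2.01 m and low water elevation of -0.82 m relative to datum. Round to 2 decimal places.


Tidal range = High water - Low water
Tidal range = 2.01 - (-0.82)
Tidal range = 2.83 m

2.83


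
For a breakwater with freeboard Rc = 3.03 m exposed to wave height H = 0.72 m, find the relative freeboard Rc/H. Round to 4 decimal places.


Relative freeboard = Rc / H
= 3.03 / 0.72
= 4.2083

4.2083


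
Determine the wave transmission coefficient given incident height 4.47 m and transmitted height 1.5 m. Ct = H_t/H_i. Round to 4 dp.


Ct = H_t / H_i
Ct = 1.5 / 4.47
Ct = 0.3356

0.3356


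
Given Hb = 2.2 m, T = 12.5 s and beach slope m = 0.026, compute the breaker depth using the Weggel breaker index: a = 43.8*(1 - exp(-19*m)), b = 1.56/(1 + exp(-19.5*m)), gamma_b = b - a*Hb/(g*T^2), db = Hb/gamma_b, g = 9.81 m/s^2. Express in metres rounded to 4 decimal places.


a = 43.8 * (1 - exp(-19 * m))
exp(-19 * 0.026) = exp(-0.4940) = 0.610181
a = 43.8 * (1 - 0.610181) = 17.074082
b = 1.56 / (1 + exp(-19.5 * m))
exp(-19.5 * 0.026) = exp(-0.5070) = 0.602300
b = 1.56 / (1 + 0.602300) = 0.973601
Hb / (g * T^2) = 2.2 / (9.81 * 12.5^2) = 2.2 / 1532.8125 = 0.00143527
gamma_b = b - a * Hb/(g*T^2) = 0.973601 - 17.074082 * 0.00143527 = 0.949095
db = Hb / gamma_b = 2.2 / 0.949095
db = 2.3180 m

2.3180


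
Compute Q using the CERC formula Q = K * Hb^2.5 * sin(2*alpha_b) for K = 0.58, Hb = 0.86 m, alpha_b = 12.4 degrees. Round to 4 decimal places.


Q = K * Hb^2.5 * sin(2 * alpha_b)
Hb^2.5 = 0.86^2.5 = 0.685877
sin(2 * 12.4) = sin(24.8) = 0.419452
Q = 0.58 * 0.685877 * 0.419452
Q = 0.1669 m^3/s

0.1669


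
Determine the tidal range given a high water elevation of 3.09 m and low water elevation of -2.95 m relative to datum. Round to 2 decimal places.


Tidal range = High water - Low water
Tidal range = 3.09 - (-2.95)
Tidal range = 6.04 m

6.04


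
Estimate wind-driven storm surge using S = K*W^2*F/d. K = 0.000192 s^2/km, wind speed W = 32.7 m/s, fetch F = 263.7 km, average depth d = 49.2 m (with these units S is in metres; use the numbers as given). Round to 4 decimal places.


S = K * W^2 * F / d
W^2 = 32.7^2 = 1069.29
S = 0.000192 * 1069.29 * 263.7 / 49.2
Numerator = 0.000192 * 1069.29 * 263.7 = 54.138580
S = 54.138580 / 49.2 = 1.1004 m

1.1004


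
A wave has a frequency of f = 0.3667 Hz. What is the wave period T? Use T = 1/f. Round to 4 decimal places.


T = 1 / f
T = 1 / 0.3667
T = 2.7270 s

2.7270


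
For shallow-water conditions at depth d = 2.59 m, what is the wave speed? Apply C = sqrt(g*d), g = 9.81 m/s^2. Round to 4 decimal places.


Using the shallow-water approximation:
C = sqrt(g * d) = sqrt(9.81 * 2.59)
C = sqrt(25.4079)
C = 5.0406 m/s

5.0406


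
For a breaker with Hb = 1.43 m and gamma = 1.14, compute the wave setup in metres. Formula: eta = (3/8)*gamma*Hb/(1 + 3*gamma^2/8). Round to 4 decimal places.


eta = (3/8) * gamma * Hb / (1 + 3*gamma^2/8)
Numerator = (3/8) * 1.14 * 1.43 = 0.611325
Denominator = 1 + 3*1.14^2/8 = 1 + 0.487350 = 1.487350
eta = 0.611325 / 1.487350
eta = 0.4110 m

0.4110


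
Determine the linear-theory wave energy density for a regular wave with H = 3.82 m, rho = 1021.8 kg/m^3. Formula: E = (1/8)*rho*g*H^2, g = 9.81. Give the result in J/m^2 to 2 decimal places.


E = (1/8) * rho * g * H^2
E = (1/8) * 1021.8 * 9.81 * 3.82^2
E = 0.125 * 1021.8 * 9.81 * 14.5924
E = 18284.02 J/m^2

18284.02


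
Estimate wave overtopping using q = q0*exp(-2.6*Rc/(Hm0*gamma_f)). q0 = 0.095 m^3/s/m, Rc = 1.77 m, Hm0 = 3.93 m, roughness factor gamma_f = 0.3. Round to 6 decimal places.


q = q0 * exp(-2.6 * Rc / (Hm0 * gamma_f))
Exponent = -2.6 * 1.77 / (3.93 * 0.3)
= -2.6 * 1.77 / 1.1790
= -3.903308
exp(-3.903308) = 0.020175
q = 0.095 * 0.020175
q = 0.001917 m^3/s/m

0.001917


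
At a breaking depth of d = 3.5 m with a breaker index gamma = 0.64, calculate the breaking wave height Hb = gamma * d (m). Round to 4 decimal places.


Hb = gamma * d
Hb = 0.64 * 3.5
Hb = 2.2400 m

2.2400


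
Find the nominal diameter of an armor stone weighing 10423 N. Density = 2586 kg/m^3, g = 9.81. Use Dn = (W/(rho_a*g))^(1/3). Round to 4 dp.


V = W / (rho_a * g)
V = 10423 / (2586 * 9.81)
V = 10423 / 25368.66
V = 0.410861 m^3
Dn = V^(1/3) = 0.410861^(1/3)
Dn = 0.7434 m

0.7434


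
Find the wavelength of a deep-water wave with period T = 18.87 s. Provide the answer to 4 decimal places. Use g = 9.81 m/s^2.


L0 = g * T^2 / (2 * pi)
L0 = 9.81 * 18.87^2 / (2 * pi)
L0 = 9.81 * 356.0769 / 6.28319
L0 = 3493.1144 / 6.28319
L0 = 555.9464 m

555.9464


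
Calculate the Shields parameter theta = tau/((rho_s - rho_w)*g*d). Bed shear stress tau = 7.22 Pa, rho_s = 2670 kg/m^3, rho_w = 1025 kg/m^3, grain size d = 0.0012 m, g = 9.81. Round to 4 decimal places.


theta = tau / ((rho_s - rho_w) * g * d)
rho_s - rho_w = 2670 - 1025 = 1645
Denominator = 1645 * 9.81 * 0.0012 = 19.364940
theta = 7.22 / 19.364940
theta = 0.3728

0.3728


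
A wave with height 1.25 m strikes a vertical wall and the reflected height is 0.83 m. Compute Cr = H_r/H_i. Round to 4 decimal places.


Cr = H_r / H_i
Cr = 0.83 / 1.25
Cr = 0.6640

0.6640


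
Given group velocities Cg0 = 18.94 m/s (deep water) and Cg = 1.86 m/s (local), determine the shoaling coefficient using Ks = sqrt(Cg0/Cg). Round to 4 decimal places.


Ks = sqrt(Cg0 / Cg)
Ks = sqrt(18.94 / 1.86)
Ks = sqrt(10.1828)
Ks = 3.1910

3.1910


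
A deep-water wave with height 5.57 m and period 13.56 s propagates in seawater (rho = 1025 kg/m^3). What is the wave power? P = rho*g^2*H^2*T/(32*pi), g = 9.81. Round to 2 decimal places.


P = rho * g^2 * H^2 * T / (32 * pi)
P = 1025 * 9.81^2 * 5.57^2 * 13.56 / (32 * pi)
P = 1025 * 96.2361 * 31.0249 * 13.56 / 100.53096
P = 412792.80 W/m

412792.80


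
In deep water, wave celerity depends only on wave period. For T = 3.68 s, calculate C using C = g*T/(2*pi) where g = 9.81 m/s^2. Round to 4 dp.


We use the deep-water celerity formula:
C = g * T / (2 * pi)
C = 9.81 * 3.68 / (2 * 3.14159...)
C = 36.100800 / 6.283185
C = 5.7456 m/s

5.7456


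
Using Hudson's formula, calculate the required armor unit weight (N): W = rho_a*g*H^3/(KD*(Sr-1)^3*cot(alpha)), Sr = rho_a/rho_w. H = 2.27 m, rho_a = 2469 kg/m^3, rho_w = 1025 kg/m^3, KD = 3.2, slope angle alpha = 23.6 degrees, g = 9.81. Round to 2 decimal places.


Sr = rho_a / rho_w = 2469 / 1025 = 2.408780
(Sr - 1) = 1.408780
(Sr - 1)^3 = 2.795954
cot(23.6) = 1 / tan(23.6) = 1 / 0.436889 = 2.288910
Numerator = 2469 * 9.81 * 2.27^3 = 283313.7607
Denominator = 3.2 * 2.795954 * 2.288910 = 20.478993
W = 283313.7607 / 20.478993
W = 13834.36 N

13834.36


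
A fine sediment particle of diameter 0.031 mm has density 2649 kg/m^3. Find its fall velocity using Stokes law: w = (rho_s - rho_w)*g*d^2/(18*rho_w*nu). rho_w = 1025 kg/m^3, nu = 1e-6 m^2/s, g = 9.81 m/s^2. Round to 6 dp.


w = (rho_s - rho_w) * g * d^2 / (18 * rho_w * nu)
d = 0.031 mm = 0.000031 m
rho_s - rho_w = 2649 - 1025 = 1624
Numerator = 1624 * 9.81 * (0.000031)^2 = 0.000015310114
Denominator = 18 * 1025 * 1e-6 = 0.018450
w = 0.000830 m/s

0.000830


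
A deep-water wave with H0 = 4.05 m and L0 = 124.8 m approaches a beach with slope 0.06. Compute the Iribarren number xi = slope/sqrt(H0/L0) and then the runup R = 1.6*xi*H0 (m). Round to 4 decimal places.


xi = slope / sqrt(H0/L0)
H0/L0 = 4.05/124.8 = 0.032452
sqrt(0.032452) = 0.180144
xi = 0.06 / 0.180144 = 0.333067
R = 1.6 * xi * H0 = 1.6 * 0.333067 * 4.05
R = 2.1583 m

2.1583


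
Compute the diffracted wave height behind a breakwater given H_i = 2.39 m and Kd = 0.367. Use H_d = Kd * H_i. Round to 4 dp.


H_d = Kd * H_i
H_d = 0.367 * 2.39
H_d = 0.8771 m

0.8771


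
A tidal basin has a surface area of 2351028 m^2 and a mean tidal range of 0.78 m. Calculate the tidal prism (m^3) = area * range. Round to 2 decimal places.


Tidal prism = Area * Tidal range
P = 2351028 * 0.78
P = 1833801.84 m^3

1833801.84


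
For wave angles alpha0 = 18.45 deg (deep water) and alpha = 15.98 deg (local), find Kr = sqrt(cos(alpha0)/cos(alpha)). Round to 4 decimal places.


Kr = sqrt(cos(alpha0) / cos(alpha))
cos(18.45) = 0.948600
cos(15.98) = 0.961358
Kr = sqrt(0.948600 / 0.961358)
Kr = sqrt(0.986730)
Kr = 0.9933

0.9933


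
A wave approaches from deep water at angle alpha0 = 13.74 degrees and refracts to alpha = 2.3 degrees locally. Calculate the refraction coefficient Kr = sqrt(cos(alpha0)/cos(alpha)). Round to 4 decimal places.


Kr = sqrt(cos(alpha0) / cos(alpha))
cos(13.74) = 0.971384
cos(2.3) = 0.999194
Kr = sqrt(0.971384 / 0.999194)
Kr = sqrt(0.972167)
Kr = 0.9860

0.9860


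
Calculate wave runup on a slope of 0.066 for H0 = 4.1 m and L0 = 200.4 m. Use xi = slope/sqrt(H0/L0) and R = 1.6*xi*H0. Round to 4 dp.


xi = slope / sqrt(H0/L0)
H0/L0 = 4.1/200.4 = 0.020459
sqrt(0.020459) = 0.143035
xi = 0.066 / 0.143035 = 0.461425
R = 1.6 * xi * H0 = 1.6 * 0.461425 * 4.1
R = 3.0269 m

3.0269


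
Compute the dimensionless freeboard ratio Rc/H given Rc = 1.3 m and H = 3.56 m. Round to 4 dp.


Relative freeboard = Rc / H
= 1.3 / 3.56
= 0.3652

0.3652


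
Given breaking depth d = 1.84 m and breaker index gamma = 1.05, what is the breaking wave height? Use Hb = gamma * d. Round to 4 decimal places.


Hb = gamma * d
Hb = 1.05 * 1.84
Hb = 1.9320 m

1.9320


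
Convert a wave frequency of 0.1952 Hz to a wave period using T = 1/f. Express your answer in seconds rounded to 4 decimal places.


T = 1 / f
T = 1 / 0.1952
T = 5.1230 s

5.1230


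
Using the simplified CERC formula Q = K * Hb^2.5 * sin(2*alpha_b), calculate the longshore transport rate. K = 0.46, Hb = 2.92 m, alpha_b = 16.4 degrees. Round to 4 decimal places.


Q = K * Hb^2.5 * sin(2 * alpha_b)
Hb^2.5 = 2.92^2.5 = 14.569919
sin(2 * 16.4) = sin(32.8) = 0.541708
Q = 0.46 * 14.569919 * 0.541708
Q = 3.6306 m^3/s

3.6306


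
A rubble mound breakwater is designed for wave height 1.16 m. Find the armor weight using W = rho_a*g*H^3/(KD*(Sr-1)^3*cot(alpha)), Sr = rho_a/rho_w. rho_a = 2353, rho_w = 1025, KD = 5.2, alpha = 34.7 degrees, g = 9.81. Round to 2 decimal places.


Sr = rho_a / rho_w = 2353 / 1025 = 2.295610
(Sr - 1) = 1.295610
(Sr - 1)^3 = 2.174817
cot(34.7) = 1 / tan(34.7) = 1 / 0.692433 = 1.444183
Numerator = 2353 * 9.81 * 1.16^3 = 36030.0531
Denominator = 5.2 * 2.174817 * 1.444183 = 16.332337
W = 36030.0531 / 16.332337
W = 2206.06 N

2206.06


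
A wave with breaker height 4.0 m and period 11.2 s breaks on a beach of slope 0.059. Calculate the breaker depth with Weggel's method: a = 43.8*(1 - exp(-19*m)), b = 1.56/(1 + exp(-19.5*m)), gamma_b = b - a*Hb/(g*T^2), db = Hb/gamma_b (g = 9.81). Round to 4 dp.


a = 43.8 * (1 - exp(-19 * m))
exp(-19 * 0.059) = exp(-1.1210) = 0.325954
a = 43.8 * (1 - 0.325954) = 29.523229
b = 1.56 / (1 + exp(-19.5 * m))
exp(-19.5 * 0.059) = exp(-1.1505) = 0.316478
b = 1.56 / (1 + 0.316478) = 1.184979
Hb / (g * T^2) = 4.0 / (9.81 * 11.2^2) = 4.0 / 1230.5664 = 0.00325054
gamma_b = b - a * Hb/(g*T^2) = 1.184979 - 29.523229 * 0.00325054 = 1.089013
db = Hb / gamma_b = 4.0 / 1.089013
db = 3.6731 m

3.6731


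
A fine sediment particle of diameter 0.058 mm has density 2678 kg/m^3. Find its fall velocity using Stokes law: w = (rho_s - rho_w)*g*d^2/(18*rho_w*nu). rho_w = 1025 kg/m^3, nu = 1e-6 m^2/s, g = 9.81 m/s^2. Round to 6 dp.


w = (rho_s - rho_w) * g * d^2 / (18 * rho_w * nu)
d = 0.058 mm = 0.000058 m
rho_s - rho_w = 2678 - 1025 = 1653
Numerator = 1653 * 9.81 * (0.000058)^2 = 0.000054550389
Denominator = 18 * 1025 * 1e-6 = 0.018450
w = 0.002957 m/s

0.002957


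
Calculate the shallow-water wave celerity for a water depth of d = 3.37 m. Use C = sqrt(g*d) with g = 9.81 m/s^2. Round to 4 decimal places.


Using the shallow-water approximation:
C = sqrt(g * d) = sqrt(9.81 * 3.37)
C = sqrt(33.0597)
C = 5.7498 m/s

5.7498


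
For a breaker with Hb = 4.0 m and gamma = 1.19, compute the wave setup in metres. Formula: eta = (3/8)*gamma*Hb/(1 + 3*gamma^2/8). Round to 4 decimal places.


eta = (3/8) * gamma * Hb / (1 + 3*gamma^2/8)
Numerator = (3/8) * 1.19 * 4.0 = 1.785000
Denominator = 1 + 3*1.19^2/8 = 1 + 0.531038 = 1.531038
eta = 1.785000 / 1.531038
eta = 1.1659 m

1.1659


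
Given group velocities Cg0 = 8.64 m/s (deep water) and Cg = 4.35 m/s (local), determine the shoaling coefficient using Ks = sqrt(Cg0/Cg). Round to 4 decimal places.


Ks = sqrt(Cg0 / Cg)
Ks = sqrt(8.64 / 4.35)
Ks = sqrt(1.9862)
Ks = 1.4093

1.4093


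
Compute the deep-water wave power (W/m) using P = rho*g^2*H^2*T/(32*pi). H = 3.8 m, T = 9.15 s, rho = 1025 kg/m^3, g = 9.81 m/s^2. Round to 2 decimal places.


P = rho * g^2 * H^2 * T / (32 * pi)
P = 1025 * 9.81^2 * 3.8^2 * 9.15 / (32 * pi)
P = 1025 * 96.2361 * 14.4400 * 9.15 / 100.53096
P = 129643.37 W/m

129643.37


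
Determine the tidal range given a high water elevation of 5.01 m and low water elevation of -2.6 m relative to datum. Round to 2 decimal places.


Tidal range = High water - Low water
Tidal range = 5.01 - (-2.6)
Tidal range = 7.61 m

7.61


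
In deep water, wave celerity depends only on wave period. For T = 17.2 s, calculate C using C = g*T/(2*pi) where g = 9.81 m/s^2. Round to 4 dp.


We use the deep-water celerity formula:
C = g * T / (2 * pi)
C = 9.81 * 17.2 / (2 * 3.14159...)
C = 168.732000 / 6.283185
C = 26.8545 m/s

26.8545


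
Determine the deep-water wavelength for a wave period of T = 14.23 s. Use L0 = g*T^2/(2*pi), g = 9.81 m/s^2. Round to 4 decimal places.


L0 = g * T^2 / (2 * pi)
L0 = 9.81 * 14.23^2 / (2 * pi)
L0 = 9.81 * 202.4929 / 6.28319
L0 = 1986.4553 / 6.28319
L0 = 316.1542 m

316.1542


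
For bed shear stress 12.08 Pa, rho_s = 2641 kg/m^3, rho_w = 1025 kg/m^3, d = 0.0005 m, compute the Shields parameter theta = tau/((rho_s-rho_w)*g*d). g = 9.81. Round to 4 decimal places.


theta = tau / ((rho_s - rho_w) * g * d)
rho_s - rho_w = 2641 - 1025 = 1616
Denominator = 1616 * 9.81 * 0.0005 = 7.926480
theta = 12.08 / 7.926480
theta = 1.5240

1.5240


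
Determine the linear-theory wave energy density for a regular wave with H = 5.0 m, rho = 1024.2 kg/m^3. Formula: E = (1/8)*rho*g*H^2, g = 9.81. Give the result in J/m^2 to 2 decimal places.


E = (1/8) * rho * g * H^2
E = (1/8) * 1024.2 * 9.81 * 5.0^2
E = 0.125 * 1024.2 * 9.81 * 25.0000
E = 31398.13 J/m^2

31398.13


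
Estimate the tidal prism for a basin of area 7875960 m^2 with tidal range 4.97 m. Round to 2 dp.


Tidal prism = Area * Tidal range
P = 7875960 * 4.97
P = 39143521.20 m^3

39143521.20


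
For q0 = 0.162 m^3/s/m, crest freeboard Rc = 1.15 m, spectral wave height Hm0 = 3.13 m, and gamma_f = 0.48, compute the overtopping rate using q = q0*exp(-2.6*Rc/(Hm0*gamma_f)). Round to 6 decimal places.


q = q0 * exp(-2.6 * Rc / (Hm0 * gamma_f))
Exponent = -2.6 * 1.15 / (3.13 * 0.48)
= -2.6 * 1.15 / 1.5024
= -1.990149
exp(-1.990149) = 0.136675
q = 0.162 * 0.136675
q = 0.022141 m^3/s/m

0.022141


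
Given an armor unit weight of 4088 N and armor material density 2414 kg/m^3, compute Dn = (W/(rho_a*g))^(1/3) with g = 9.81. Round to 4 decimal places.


V = W / (rho_a * g)
V = 4088 / (2414 * 9.81)
V = 4088 / 23681.34
V = 0.172625 m^3
Dn = V^(1/3) = 0.172625^(1/3)
Dn = 0.5568 m

0.5568


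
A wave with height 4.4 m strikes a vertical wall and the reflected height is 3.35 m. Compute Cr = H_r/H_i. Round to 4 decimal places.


Cr = H_r / H_i
Cr = 3.35 / 4.4
Cr = 0.7614

0.7614


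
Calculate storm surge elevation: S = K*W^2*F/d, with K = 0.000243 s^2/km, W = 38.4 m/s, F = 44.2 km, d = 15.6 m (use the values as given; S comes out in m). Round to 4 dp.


S = K * W^2 * F / d
W^2 = 38.4^2 = 1474.56
S = 0.000243 * 1474.56 * 44.2 / 15.6
Numerator = 0.000243 * 1474.56 * 44.2 = 15.837659
S = 15.837659 / 15.6 = 1.0152 m

1.0152


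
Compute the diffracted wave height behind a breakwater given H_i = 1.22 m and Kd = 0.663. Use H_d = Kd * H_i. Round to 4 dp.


H_d = Kd * H_i
H_d = 0.663 * 1.22
H_d = 0.8089 m

0.8089


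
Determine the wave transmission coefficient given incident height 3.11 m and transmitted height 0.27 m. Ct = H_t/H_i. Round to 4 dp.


Ct = H_t / H_i
Ct = 0.27 / 3.11
Ct = 0.0868

0.0868


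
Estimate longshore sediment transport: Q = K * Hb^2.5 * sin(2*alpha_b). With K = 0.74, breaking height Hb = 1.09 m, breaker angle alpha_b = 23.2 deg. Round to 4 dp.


Q = K * Hb^2.5 * sin(2 * alpha_b)
Hb^2.5 = 1.09^2.5 = 1.240413
sin(2 * 23.2) = sin(46.4) = 0.724172
Q = 0.74 * 1.240413 * 0.724172
Q = 0.6647 m^3/s

0.6647


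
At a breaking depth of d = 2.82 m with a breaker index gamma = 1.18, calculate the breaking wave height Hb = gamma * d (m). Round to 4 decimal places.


Hb = gamma * d
Hb = 1.18 * 2.82
Hb = 3.3276 m

3.3276


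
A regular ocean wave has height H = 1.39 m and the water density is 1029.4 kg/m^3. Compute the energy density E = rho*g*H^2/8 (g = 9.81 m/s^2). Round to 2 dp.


E = (1/8) * rho * g * H^2
E = (1/8) * 1029.4 * 9.81 * 1.39^2
E = 0.125 * 1029.4 * 9.81 * 1.9321
E = 2438.89 J/m^2

2438.89


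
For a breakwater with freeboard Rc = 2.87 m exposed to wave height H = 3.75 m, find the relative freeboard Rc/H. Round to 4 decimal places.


Relative freeboard = Rc / H
= 2.87 / 3.75
= 0.7653

0.7653


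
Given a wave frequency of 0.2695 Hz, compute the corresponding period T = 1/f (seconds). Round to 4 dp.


T = 1 / f
T = 1 / 0.2695
T = 3.7106 s

3.7106


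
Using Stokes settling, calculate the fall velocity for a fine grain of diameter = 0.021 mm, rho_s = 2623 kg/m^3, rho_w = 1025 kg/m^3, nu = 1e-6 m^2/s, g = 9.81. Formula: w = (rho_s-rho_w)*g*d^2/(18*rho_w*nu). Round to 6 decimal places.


w = (rho_s - rho_w) * g * d^2 / (18 * rho_w * nu)
d = 0.021 mm = 0.000021 m
rho_s - rho_w = 2623 - 1025 = 1598
Numerator = 1598 * 9.81 * (0.000021)^2 = 0.000006913284
Denominator = 18 * 1025 * 1e-6 = 0.018450
w = 0.000375 m/s

0.000375


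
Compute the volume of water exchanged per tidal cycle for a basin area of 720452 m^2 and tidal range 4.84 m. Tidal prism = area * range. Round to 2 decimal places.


Tidal prism = Area * Tidal range
P = 720452 * 4.84
P = 3486987.68 m^3

3486987.68


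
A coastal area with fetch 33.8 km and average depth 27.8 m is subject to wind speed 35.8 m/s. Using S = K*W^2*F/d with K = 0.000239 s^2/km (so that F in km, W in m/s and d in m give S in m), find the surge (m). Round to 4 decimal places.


S = K * W^2 * F / d
W^2 = 35.8^2 = 1281.64
S = 0.000239 * 1281.64 * 33.8 / 27.8
Numerator = 0.000239 * 1281.64 * 33.8 = 10.353344
S = 10.353344 / 27.8 = 0.3724 m

0.3724


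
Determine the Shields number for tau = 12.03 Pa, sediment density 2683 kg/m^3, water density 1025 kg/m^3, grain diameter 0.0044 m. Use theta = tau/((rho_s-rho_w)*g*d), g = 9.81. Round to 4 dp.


theta = tau / ((rho_s - rho_w) * g * d)
rho_s - rho_w = 2683 - 1025 = 1658
Denominator = 1658 * 9.81 * 0.0044 = 71.565912
theta = 12.03 / 71.565912
theta = 0.1681

0.1681


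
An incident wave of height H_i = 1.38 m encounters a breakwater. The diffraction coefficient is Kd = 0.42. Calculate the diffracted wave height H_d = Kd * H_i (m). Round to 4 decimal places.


H_d = Kd * H_i
H_d = 0.42 * 1.38
H_d = 0.5796 m

0.5796


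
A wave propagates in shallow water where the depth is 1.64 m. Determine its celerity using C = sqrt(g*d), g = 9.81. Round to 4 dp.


Using the shallow-water approximation:
C = sqrt(g * d) = sqrt(9.81 * 1.64)
C = sqrt(16.0884)
C = 4.0110 m/s

4.0110


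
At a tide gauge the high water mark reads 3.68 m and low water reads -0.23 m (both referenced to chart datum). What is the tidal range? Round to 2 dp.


Tidal range = High water - Low water
Tidal range = 3.68 - (-0.23)
Tidal range = 3.91 m

3.91


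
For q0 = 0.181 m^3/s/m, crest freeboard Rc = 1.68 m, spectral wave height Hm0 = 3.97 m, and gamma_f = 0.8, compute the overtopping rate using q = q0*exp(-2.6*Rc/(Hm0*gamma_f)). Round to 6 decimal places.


q = q0 * exp(-2.6 * Rc / (Hm0 * gamma_f))
Exponent = -2.6 * 1.68 / (3.97 * 0.8)
= -2.6 * 1.68 / 3.1760
= -1.375315
exp(-1.375315) = 0.252760
q = 0.181 * 0.252760
q = 0.045750 m^3/s/m

0.045750


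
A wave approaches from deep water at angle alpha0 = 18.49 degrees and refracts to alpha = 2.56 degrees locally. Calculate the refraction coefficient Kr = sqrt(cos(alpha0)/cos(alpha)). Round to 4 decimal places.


Kr = sqrt(cos(alpha0) / cos(alpha))
cos(18.49) = 0.948379
cos(2.56) = 0.999002
Kr = sqrt(0.948379 / 0.999002)
Kr = sqrt(0.949326)
Kr = 0.9743

0.9743


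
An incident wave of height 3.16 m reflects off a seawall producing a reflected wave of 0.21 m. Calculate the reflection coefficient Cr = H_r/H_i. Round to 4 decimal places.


Cr = H_r / H_i
Cr = 0.21 / 3.16
Cr = 0.0665

0.0665


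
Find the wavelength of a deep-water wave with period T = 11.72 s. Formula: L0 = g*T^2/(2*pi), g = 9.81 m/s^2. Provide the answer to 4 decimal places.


L0 = g * T^2 / (2 * pi)
L0 = 9.81 * 11.72^2 / (2 * pi)
L0 = 9.81 * 137.3584 / 6.28319
L0 = 1347.4859 / 6.28319
L0 = 214.4590 m

214.4590


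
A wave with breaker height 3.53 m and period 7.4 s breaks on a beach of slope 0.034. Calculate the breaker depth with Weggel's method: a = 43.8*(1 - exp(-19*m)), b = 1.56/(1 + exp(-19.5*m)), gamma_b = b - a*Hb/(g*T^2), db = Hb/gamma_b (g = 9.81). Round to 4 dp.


a = 43.8 * (1 - exp(-19 * m))
exp(-19 * 0.034) = exp(-0.6460) = 0.524138
a = 43.8 * (1 - 0.524138) = 20.842749
b = 1.56 / (1 + exp(-19.5 * m))
exp(-19.5 * 0.034) = exp(-0.6630) = 0.515303
b = 1.56 / (1 + 0.515303) = 1.029497
Hb / (g * T^2) = 3.53 / (9.81 * 7.4^2) = 3.53 / 537.1956 = 0.00657116
gamma_b = b - a * Hb/(g*T^2) = 1.029497 - 20.842749 * 0.00657116 = 0.892536
db = Hb / gamma_b = 3.53 / 0.892536
db = 3.9550 m

3.9550


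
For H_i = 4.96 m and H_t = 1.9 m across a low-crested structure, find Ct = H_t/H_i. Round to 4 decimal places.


Ct = H_t / H_i
Ct = 1.9 / 4.96
Ct = 0.3831

0.3831


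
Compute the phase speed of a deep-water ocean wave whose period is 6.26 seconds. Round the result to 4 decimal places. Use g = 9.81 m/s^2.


We use the deep-water celerity formula:
C = g * T / (2 * pi)
C = 9.81 * 6.26 / (2 * 3.14159...)
C = 61.410600 / 6.283185
C = 9.7738 m/s

9.7738


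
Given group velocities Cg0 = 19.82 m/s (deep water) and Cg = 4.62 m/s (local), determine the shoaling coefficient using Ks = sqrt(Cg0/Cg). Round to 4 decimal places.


Ks = sqrt(Cg0 / Cg)
Ks = sqrt(19.82 / 4.62)
Ks = sqrt(4.2900)
Ks = 2.0712

2.0712


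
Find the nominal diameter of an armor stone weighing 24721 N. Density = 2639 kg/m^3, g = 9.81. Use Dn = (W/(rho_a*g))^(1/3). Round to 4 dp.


V = W / (rho_a * g)
V = 24721 / (2639 * 9.81)
V = 24721 / 25888.59
V = 0.954899 m^3
Dn = V^(1/3) = 0.954899^(1/3)
Dn = 0.9847 m

0.9847


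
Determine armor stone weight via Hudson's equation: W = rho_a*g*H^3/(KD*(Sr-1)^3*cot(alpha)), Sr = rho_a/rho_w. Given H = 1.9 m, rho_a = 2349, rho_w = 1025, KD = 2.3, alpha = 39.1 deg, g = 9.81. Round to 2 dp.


Sr = rho_a / rho_w = 2349 / 1025 = 2.291707
(Sr - 1) = 1.291707
(Sr - 1)^3 = 2.155224
cot(39.1) = 1 / tan(39.1) = 1 / 0.812678 = 1.230500
Numerator = 2349 * 9.81 * 1.9^3 = 158056.6697
Denominator = 2.3 * 2.155224 * 1.230500 = 6.099605
W = 158056.6697 / 6.099605
W = 25912.61 N

25912.61


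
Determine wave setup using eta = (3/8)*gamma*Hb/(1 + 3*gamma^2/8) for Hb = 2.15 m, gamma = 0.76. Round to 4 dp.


eta = (3/8) * gamma * Hb / (1 + 3*gamma^2/8)
Numerator = (3/8) * 0.76 * 2.15 = 0.612750
Denominator = 1 + 3*0.76^2/8 = 1 + 0.216600 = 1.216600
eta = 0.612750 / 1.216600
eta = 0.5037 m

0.5037


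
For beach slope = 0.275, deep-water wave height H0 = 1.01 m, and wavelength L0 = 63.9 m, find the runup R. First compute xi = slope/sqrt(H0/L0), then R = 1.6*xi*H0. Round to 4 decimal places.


xi = slope / sqrt(H0/L0)
H0/L0 = 1.01/63.9 = 0.015806
sqrt(0.015806) = 0.125722
xi = 0.275 / 0.125722 = 2.187371
R = 1.6 * xi * H0 = 1.6 * 2.187371 * 1.01
R = 3.5348 m

3.5348


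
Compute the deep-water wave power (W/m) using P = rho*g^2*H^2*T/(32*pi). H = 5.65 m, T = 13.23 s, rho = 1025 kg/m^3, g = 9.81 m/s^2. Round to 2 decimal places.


P = rho * g^2 * H^2 * T / (32 * pi)
P = 1025 * 9.81^2 * 5.65^2 * 13.23 / (32 * pi)
P = 1025 * 96.2361 * 31.9225 * 13.23 / 100.53096
P = 414399.07 W/m

414399.07


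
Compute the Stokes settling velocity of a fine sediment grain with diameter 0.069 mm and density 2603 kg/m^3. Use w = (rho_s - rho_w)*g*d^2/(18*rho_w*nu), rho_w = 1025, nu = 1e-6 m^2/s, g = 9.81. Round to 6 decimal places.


w = (rho_s - rho_w) * g * d^2 / (18 * rho_w * nu)
d = 0.069 mm = 0.000069 m
rho_s - rho_w = 2603 - 1025 = 1578
Numerator = 1578 * 9.81 * (0.000069)^2 = 0.000073701137
Denominator = 18 * 1025 * 1e-6 = 0.018450
w = 0.003995 m/s

0.003995


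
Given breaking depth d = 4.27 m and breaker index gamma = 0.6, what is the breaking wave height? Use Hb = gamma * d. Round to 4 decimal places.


Hb = gamma * d
Hb = 0.6 * 4.27
Hb = 2.5620 m

2.5620


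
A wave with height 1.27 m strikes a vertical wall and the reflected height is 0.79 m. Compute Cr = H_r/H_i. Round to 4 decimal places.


Cr = H_r / H_i
Cr = 0.79 / 1.27
Cr = 0.6220

0.6220


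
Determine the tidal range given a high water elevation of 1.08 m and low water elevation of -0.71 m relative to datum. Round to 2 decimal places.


Tidal range = High water - Low water
Tidal range = 1.08 - (-0.71)
Tidal range = 1.79 m

1.79


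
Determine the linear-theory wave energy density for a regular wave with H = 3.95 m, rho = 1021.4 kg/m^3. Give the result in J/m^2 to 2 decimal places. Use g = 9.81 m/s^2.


E = (1/8) * rho * g * H^2
E = (1/8) * 1021.4 * 9.81 * 3.95^2
E = 0.125 * 1021.4 * 9.81 * 15.6025
E = 19542.00 J/m^2

19542.00


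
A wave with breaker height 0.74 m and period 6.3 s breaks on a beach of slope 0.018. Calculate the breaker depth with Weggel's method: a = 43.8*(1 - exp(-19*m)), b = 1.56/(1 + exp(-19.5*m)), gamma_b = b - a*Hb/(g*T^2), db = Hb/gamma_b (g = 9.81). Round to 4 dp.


a = 43.8 * (1 - exp(-19 * m))
exp(-19 * 0.018) = exp(-0.3420) = 0.710348
a = 43.8 * (1 - 0.710348) = 12.686749
b = 1.56 / (1 + exp(-19.5 * m))
exp(-19.5 * 0.018) = exp(-0.3510) = 0.703984
b = 1.56 / (1 + 0.703984) = 0.915502
Hb / (g * T^2) = 0.74 / (9.81 * 6.3^2) = 0.74 / 389.3589 = 0.00190056
gamma_b = b - a * Hb/(g*T^2) = 0.915502 - 12.686749 * 0.00190056 = 0.891390
db = Hb / gamma_b = 0.74 / 0.891390
db = 0.8302 m

0.8302


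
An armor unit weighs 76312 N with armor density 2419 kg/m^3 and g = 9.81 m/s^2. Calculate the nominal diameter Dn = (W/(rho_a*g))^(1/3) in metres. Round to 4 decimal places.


V = W / (rho_a * g)
V = 76312 / (2419 * 9.81)
V = 76312 / 23730.39
V = 3.215792 m^3
Dn = V^(1/3) = 3.215792^(1/3)
Dn = 1.4760 m

1.4760


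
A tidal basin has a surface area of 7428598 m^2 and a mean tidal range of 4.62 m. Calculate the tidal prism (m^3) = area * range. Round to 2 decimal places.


Tidal prism = Area * Tidal range
P = 7428598 * 4.62
P = 34320122.76 m^3

34320122.76


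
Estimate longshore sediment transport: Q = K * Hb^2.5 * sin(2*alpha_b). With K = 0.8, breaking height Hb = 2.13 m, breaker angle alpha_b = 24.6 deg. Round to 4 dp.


Q = K * Hb^2.5 * sin(2 * alpha_b)
Hb^2.5 = 2.13^2.5 = 6.621388
sin(2 * 24.6) = sin(49.2) = 0.756995
Q = 0.8 * 6.621388 * 0.756995
Q = 4.0099 m^3/s

4.0099


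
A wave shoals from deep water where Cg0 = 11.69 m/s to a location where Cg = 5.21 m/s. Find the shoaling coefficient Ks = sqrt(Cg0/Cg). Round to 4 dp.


Ks = sqrt(Cg0 / Cg)
Ks = sqrt(11.69 / 5.21)
Ks = sqrt(2.2438)
Ks = 1.4979

1.4979


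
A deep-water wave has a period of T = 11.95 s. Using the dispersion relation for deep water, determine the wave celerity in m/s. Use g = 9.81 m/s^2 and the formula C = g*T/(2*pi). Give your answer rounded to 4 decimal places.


We use the deep-water celerity formula:
C = g * T / (2 * pi)
C = 9.81 * 11.95 / (2 * 3.14159...)
C = 117.229500 / 6.283185
C = 18.6577 m/s

18.6577


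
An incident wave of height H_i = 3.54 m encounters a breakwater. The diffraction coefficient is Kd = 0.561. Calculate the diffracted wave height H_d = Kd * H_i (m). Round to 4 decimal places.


H_d = Kd * H_i
H_d = 0.561 * 3.54
H_d = 1.9859 m

1.9859


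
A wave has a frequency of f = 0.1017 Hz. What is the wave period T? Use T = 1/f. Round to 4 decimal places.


T = 1 / f
T = 1 / 0.1017
T = 9.8328 s

9.8328


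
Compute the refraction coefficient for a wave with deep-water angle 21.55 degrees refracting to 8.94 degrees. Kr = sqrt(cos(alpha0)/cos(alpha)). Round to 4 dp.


Kr = sqrt(cos(alpha0) / cos(alpha))
cos(21.55) = 0.930097
cos(8.94) = 0.987852
Kr = sqrt(0.930097 / 0.987852)
Kr = sqrt(0.941536)
Kr = 0.9703

0.9703


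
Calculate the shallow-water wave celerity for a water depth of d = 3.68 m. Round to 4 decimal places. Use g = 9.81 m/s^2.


Using the shallow-water approximation:
C = sqrt(g * d) = sqrt(9.81 * 3.68)
C = sqrt(36.1008)
C = 6.0084 m/s

6.0084


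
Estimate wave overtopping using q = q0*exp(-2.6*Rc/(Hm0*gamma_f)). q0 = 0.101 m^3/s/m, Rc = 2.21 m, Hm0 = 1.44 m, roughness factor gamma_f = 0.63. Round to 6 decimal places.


q = q0 * exp(-2.6 * Rc / (Hm0 * gamma_f))
Exponent = -2.6 * 2.21 / (1.44 * 0.63)
= -2.6 * 2.21 / 0.9072
= -6.333774
exp(-6.333774) = 0.001775
q = 0.101 * 0.001775
q = 0.000179 m^3/s/m

0.000179


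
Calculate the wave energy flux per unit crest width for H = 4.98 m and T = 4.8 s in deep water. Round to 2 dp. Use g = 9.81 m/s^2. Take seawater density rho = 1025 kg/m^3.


P = rho * g^2 * H^2 * T / (32 * pi)
P = 1025 * 9.81^2 * 4.98^2 * 4.8 / (32 * pi)
P = 1025 * 96.2361 * 24.8004 * 4.8 / 100.53096
P = 116805.14 W/m

116805.14


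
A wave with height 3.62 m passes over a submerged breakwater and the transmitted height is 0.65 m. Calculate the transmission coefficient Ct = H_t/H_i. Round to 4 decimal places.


Ct = H_t / H_i
Ct = 0.65 / 3.62
Ct = 0.1796

0.1796


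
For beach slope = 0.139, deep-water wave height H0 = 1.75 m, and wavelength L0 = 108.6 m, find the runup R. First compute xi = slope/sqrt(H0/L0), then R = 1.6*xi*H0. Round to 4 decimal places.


xi = slope / sqrt(H0/L0)
H0/L0 = 1.75/108.6 = 0.016114
sqrt(0.016114) = 0.126942
xi = 0.139 / 0.126942 = 1.094991
R = 1.6 * xi * H0 = 1.6 * 1.094991 * 1.75
R = 3.0660 m

3.0660


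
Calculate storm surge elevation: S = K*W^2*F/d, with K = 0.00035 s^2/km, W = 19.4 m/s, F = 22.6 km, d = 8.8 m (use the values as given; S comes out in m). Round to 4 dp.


S = K * W^2 * F / d
W^2 = 19.4^2 = 376.36
S = 0.00035 * 376.36 * 22.6 / 8.8
Numerator = 0.00035 * 376.36 * 22.6 = 2.977008
S = 2.977008 / 8.8 = 0.3383 m

0.3383


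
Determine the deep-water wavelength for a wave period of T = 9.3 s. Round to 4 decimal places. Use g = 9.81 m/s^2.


L0 = g * T^2 / (2 * pi)
L0 = 9.81 * 9.3^2 / (2 * pi)
L0 = 9.81 * 86.4900 / 6.28319
L0 = 848.4669 / 6.28319
L0 = 135.0377 m

135.0377


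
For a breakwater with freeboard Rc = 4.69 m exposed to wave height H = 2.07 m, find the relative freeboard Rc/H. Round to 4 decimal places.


Relative freeboard = Rc / H
= 4.69 / 2.07
= 2.2657

2.2657


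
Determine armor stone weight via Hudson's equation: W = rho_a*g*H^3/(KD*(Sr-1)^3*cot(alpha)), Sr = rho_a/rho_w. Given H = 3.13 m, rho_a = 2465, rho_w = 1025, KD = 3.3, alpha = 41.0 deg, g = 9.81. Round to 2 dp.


Sr = rho_a / rho_w = 2465 / 1025 = 2.404878
(Sr - 1) = 1.404878
(Sr - 1)^3 = 2.772783
cot(41.0) = 1 / tan(41.0) = 1 / 0.869287 = 1.150368
Numerator = 2465 * 9.81 * 3.13^3 = 741513.2976
Denominator = 3.3 * 2.772783 * 1.150368 = 10.526082
W = 741513.2976 / 10.526082
W = 70445.33 N

70445.33


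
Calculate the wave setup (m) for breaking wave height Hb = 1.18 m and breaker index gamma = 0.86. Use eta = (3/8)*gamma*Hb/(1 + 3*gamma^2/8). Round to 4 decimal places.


eta = (3/8) * gamma * Hb / (1 + 3*gamma^2/8)
Numerator = (3/8) * 0.86 * 1.18 = 0.380550
Denominator = 1 + 3*0.86^2/8 = 1 + 0.277350 = 1.277350
eta = 0.380550 / 1.277350
eta = 0.2979 m

0.2979


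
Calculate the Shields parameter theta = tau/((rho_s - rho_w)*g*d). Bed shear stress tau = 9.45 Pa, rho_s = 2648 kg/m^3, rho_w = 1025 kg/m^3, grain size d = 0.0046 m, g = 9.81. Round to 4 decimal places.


theta = tau / ((rho_s - rho_w) * g * d)
rho_s - rho_w = 2648 - 1025 = 1623
Denominator = 1623 * 9.81 * 0.0046 = 73.239498
theta = 9.45 / 73.239498
theta = 0.1290

0.1290


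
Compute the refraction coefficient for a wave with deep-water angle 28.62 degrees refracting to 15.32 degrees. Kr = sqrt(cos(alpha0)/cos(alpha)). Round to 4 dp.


Kr = sqrt(cos(alpha0) / cos(alpha))
cos(28.62) = 0.877816
cos(15.32) = 0.964465
Kr = sqrt(0.877816 / 0.964465)
Kr = sqrt(0.910158)
Kr = 0.9540

0.9540


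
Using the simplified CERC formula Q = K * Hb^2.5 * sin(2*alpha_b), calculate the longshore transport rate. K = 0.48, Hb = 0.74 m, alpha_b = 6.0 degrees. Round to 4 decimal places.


Q = K * Hb^2.5 * sin(2 * alpha_b)
Hb^2.5 = 0.74^2.5 = 0.471063
sin(2 * 6.0) = sin(12.0) = 0.207912
Q = 0.48 * 0.471063 * 0.207912
Q = 0.0470 m^3/s

0.0470


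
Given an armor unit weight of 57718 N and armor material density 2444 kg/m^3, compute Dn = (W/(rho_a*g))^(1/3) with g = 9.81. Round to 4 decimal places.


V = W / (rho_a * g)
V = 57718 / (2444 * 9.81)
V = 57718 / 23975.64
V = 2.407360 m^3
Dn = V^(1/3) = 2.407360^(1/3)
Dn = 1.3402 m

1.3402


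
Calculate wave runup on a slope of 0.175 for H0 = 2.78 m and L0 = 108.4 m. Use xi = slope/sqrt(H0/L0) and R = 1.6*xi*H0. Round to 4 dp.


xi = slope / sqrt(H0/L0)
H0/L0 = 2.78/108.4 = 0.025646
sqrt(0.025646) = 0.160143
xi = 0.175 / 0.160143 = 1.092774
R = 1.6 * xi * H0 = 1.6 * 1.092774 * 2.78
R = 4.8607 m

4.8607


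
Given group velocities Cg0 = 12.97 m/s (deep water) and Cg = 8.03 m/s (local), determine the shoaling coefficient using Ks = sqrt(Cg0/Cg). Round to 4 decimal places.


Ks = sqrt(Cg0 / Cg)
Ks = sqrt(12.97 / 8.03)
Ks = sqrt(1.6152)
Ks = 1.2709

1.2709


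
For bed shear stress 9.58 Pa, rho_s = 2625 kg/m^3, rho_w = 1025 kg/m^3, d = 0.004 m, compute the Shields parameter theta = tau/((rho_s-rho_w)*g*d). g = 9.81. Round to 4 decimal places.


theta = tau / ((rho_s - rho_w) * g * d)
rho_s - rho_w = 2625 - 1025 = 1600
Denominator = 1600 * 9.81 * 0.004 = 62.784000
theta = 9.58 / 62.784000
theta = 0.1526

0.1526


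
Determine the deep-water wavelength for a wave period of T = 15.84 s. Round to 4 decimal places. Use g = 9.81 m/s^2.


L0 = g * T^2 / (2 * pi)
L0 = 9.81 * 15.84^2 / (2 * pi)
L0 = 9.81 * 250.9056 / 6.28319
L0 = 2461.3839 / 6.28319
L0 = 391.7414 m

391.7414


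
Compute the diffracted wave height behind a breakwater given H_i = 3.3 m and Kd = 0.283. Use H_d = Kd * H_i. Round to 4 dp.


H_d = Kd * H_i
H_d = 0.283 * 3.3
H_d = 0.9339 m

0.9339


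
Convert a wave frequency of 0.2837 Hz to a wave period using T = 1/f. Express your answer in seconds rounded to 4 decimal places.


T = 1 / f
T = 1 / 0.2837
T = 3.5249 s

3.5249


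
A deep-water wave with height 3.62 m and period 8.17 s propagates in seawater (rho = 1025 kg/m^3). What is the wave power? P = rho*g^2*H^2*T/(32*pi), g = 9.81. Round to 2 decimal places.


P = rho * g^2 * H^2 * T / (32 * pi)
P = 1025 * 9.81^2 * 3.62^2 * 8.17 / (32 * pi)
P = 1025 * 96.2361 * 13.1044 * 8.17 / 100.53096
P = 105051.25 W/m

105051.25


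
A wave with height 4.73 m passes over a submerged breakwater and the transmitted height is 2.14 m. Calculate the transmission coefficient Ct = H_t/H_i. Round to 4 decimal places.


Ct = H_t / H_i
Ct = 2.14 / 4.73
Ct = 0.4524

0.4524


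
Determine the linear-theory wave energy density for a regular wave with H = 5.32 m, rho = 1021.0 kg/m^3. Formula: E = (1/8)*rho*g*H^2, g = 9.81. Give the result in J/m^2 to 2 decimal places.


E = (1/8) * rho * g * H^2
E = (1/8) * 1021.0 * 9.81 * 5.32^2
E = 0.125 * 1021.0 * 9.81 * 28.3024
E = 35434.64 J/m^2

35434.64


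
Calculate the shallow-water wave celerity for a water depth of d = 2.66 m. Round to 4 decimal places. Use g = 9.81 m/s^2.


Using the shallow-water approximation:
C = sqrt(g * d) = sqrt(9.81 * 2.66)
C = sqrt(26.0946)
C = 5.1083 m/s

5.1083


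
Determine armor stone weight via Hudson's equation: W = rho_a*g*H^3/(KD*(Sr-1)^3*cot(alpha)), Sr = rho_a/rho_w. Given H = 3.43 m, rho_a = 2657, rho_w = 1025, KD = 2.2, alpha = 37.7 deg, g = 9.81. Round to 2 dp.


Sr = rho_a / rho_w = 2657 / 1025 = 2.592195
(Sr - 1) = 1.592195
(Sr - 1)^3 = 4.036350
cot(37.7) = 1 / tan(37.7) = 1 / 0.772888 = 1.293849
Numerator = 2657 * 9.81 * 3.43^3 = 1051823.6266
Denominator = 2.2 * 4.036350 * 1.293849 = 11.489340
W = 1051823.6266 / 11.489340
W = 91547.79 N

91547.79


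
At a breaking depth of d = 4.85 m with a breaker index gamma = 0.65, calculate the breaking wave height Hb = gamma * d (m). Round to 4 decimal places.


Hb = gamma * d
Hb = 0.65 * 4.85
Hb = 3.1525 m

3.1525


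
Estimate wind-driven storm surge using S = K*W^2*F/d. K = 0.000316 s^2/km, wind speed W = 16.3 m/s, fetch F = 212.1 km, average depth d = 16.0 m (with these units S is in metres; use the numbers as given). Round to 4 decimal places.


S = K * W^2 * F / d
W^2 = 16.3^2 = 265.69
S = 0.000316 * 265.69 * 212.1 / 16.0
Numerator = 0.000316 * 265.69 * 212.1 = 17.807500
S = 17.807500 / 16.0 = 1.1130 m

1.1130


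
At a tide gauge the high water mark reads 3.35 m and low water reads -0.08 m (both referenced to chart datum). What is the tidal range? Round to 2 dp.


Tidal range = High water - Low water
Tidal range = 3.35 - (-0.08)
Tidal range = 3.43 m

3.43


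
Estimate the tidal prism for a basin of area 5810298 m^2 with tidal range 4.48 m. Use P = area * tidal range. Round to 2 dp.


Tidal prism = Area * Tidal range
P = 5810298 * 4.48
P = 26030135.04 m^3

26030135.04


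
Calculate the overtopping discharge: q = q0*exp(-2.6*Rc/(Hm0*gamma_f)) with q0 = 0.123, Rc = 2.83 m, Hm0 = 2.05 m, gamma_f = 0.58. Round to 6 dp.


q = q0 * exp(-2.6 * Rc / (Hm0 * gamma_f))
Exponent = -2.6 * 2.83 / (2.05 * 0.58)
= -2.6 * 2.83 / 1.1890
= -6.188394
exp(-6.188394) = 0.002053
q = 0.123 * 0.002053
q = 0.000253 m^3/s/m

0.000253


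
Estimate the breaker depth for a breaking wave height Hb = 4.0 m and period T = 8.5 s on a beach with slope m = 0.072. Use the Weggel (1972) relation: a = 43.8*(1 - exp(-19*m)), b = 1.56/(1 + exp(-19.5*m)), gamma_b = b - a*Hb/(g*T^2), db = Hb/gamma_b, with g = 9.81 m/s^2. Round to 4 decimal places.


a = 43.8 * (1 - exp(-19 * m))
exp(-19 * 0.072) = exp(-1.3680) = 0.254616
a = 43.8 * (1 - 0.254616) = 32.647833
b = 1.56 / (1 + exp(-19.5 * m))
exp(-19.5 * 0.072) = exp(-1.4040) = 0.245613
b = 1.56 / (1 + 0.245613) = 1.252396
Hb / (g * T^2) = 4.0 / (9.81 * 8.5^2) = 4.0 / 708.7725 = 0.00564356
gamma_b = b - a * Hb/(g*T^2) = 1.252396 - 32.647833 * 0.00564356 = 1.068146
db = Hb / gamma_b = 4.0 / 1.068146
db = 3.7448 m

3.7448


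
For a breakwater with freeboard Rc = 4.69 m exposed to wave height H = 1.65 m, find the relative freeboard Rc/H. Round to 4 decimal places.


Relative freeboard = Rc / H
= 4.69 / 1.65
= 2.8424

2.8424
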